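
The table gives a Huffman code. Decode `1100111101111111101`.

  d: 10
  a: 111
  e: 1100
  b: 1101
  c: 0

Read left to right; each codeword is recognised as soon as it completes (prefix code):
  1100→e | 111→a | 10→d | 111→a | 111→a | 1101→b
Decoded message: eadaab

eadaab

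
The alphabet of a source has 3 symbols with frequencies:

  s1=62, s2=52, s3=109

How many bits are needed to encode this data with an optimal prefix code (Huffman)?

Greedily combine the two least-frequent nodes:
s2(52) + s1(62) → 114
s3(109) + 114 → 223
Each symbol's bit-cost is frequency × depth; summing gives 337 bits (equivalently 114 + 223).

337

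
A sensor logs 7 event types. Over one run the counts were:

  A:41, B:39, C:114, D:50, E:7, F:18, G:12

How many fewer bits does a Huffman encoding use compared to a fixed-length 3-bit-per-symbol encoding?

Fixed-length: 3 bits × 281 symbols = 843 bits.
Huffman merges:
merge E(7) and G(12): 19
merge F(18) and 19: 37
merge 37 and B(39): 76
merge A(41) and D(50): 91
merge 76 and 91: 167
merge C(114) and 167: 281
Huffman total = 19 + 37 + 76 + 91 + 167 + 281 = 671 bits.
Saving = 843 − 671 = 172 bits.

172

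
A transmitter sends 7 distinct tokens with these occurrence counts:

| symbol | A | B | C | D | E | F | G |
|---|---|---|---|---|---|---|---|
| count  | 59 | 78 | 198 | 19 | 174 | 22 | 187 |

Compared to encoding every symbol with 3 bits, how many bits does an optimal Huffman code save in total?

Fixed-length: 3 bits × 737 symbols = 2211 bits.
Huffman merges:
merge D(19) and F(22): 41
merge 41 and A(59): 100
merge B(78) and 100: 178
merge E(174) and 178: 352
merge G(187) and C(198): 385
merge 352 and 385: 737
Huffman total = 41 + 100 + 178 + 352 + 385 + 737 = 1793 bits.
Saving = 2211 − 1793 = 418 bits.

418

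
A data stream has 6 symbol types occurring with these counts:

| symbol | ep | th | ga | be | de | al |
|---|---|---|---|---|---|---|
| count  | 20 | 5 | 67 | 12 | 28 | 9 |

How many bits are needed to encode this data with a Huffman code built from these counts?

Greedily combine the two least-frequent nodes:
th(5) + al(9) → 14
be(12) + 14 → 26
ep(20) + 26 → 46
de(28) + 46 → 74
ga(67) + 74 → 141
Each symbol's bit-cost is frequency × depth; summing gives 301 bits (equivalently 14 + 26 + 46 + 74 + 141).

301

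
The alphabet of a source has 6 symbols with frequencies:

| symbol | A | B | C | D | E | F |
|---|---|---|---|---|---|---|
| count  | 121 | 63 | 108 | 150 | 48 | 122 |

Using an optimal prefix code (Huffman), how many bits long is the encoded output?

Greedily combine the two least-frequent nodes:
E(48) + B(63) → 111
C(108) + 111 → 219
A(121) + F(122) → 243
D(150) + 219 → 369
243 + 369 → 612
The encoded length is the sum of every internal node's weight: 111 + 219 + 243 + 369 + 612 = 1554 bits.

1554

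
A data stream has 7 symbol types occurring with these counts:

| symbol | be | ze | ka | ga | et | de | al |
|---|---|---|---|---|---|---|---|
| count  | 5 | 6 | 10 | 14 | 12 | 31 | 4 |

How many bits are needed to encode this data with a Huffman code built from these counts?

Greedily combine the two least-frequent nodes:
al(4) + be(5) → 9
ze(6) + 9 → 15
ka(10) + et(12) → 22
ga(14) + 15 → 29
22 + 29 → 51
de(31) + 51 → 82
Each symbol's bit-cost is frequency × depth; summing gives 208 bits (equivalently 9 + 15 + 22 + 29 + 51 + 82).

208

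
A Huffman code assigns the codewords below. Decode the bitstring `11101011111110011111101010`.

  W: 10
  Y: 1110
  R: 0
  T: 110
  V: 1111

YWVYRVTWW

Read left to right; each codeword is recognised as soon as it completes (prefix code):
  1110→Y | 10→W | 1111→V | 1110→Y | 0→R | 1111→V | 110→T | 10→W | 10→W
Decoded message: YWVYRVTWW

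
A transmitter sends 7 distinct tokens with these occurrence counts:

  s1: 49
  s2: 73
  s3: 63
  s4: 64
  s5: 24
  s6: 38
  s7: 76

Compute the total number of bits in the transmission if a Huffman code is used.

Build the Huffman tree bottom-up:
s5(24) + s6(38) → 62
s1(49) + 62 → 111
s3(63) + s4(64) → 127
s2(73) + s7(76) → 149
111 + 127 → 238
149 + 238 → 387
Each symbol's bit-cost is frequency × depth; summing gives 1074 bits (equivalently 62 + 111 + 127 + 149 + 238 + 387).

1074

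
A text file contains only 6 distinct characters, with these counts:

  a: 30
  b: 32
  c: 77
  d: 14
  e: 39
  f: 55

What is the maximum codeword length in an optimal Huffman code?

3

Merge the two lowest-weight nodes at each step:
d(14) + a(30) → 44
b(32) + e(39) → 71
44 + f(55) → 99
71 + c(77) → 148
99 + 148 → 247
The rarest symbols sit at the bottom; the longest codeword is 3 bits.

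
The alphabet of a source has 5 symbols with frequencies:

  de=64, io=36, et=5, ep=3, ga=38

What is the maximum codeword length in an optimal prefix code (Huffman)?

4

Merge the two lowest-weight nodes at each step:
merge ep(3) and et(5): 8
merge 8 and io(36): 44
merge ga(38) and 44: 82
merge de(64) and 82: 146
Maximum depth reached is 4.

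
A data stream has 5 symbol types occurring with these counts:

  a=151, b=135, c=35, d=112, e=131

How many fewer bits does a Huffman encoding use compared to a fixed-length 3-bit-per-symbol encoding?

417

Fixed-length: 3 bits × 564 symbols = 1692 bits.
Huffman merges:
combine c(35), d(112) → 147
combine e(131), b(135) → 266
combine 147, a(151) → 298
combine 266, 298 → 564
Huffman total = 147 + 266 + 298 + 564 = 1275 bits.
Saving = 1692 − 1275 = 417 bits.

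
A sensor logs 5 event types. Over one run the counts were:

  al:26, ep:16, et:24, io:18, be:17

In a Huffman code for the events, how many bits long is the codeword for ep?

Build the tree from the bottom:
ep(16) + be(17) → 33
io(18) + et(24) → 42
al(26) + 33 → 59
42 + 59 → 101
ep sits 3 levels below the root, so its codeword is 3 bits.

3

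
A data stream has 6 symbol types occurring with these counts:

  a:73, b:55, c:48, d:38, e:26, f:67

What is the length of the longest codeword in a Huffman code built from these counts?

3

Merge the two lowest-weight nodes at each step:
merge e(26) and d(38): 64
merge c(48) and b(55): 103
merge 64 and f(67): 131
merge a(73) and 103: 176
merge 131 and 176: 307
Maximum depth reached is 3.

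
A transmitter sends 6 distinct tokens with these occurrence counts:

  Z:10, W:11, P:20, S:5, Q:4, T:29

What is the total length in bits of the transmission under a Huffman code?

186

Merge the two smallest weights repeatedly:
Q(4) + S(5) → 9
9 + Z(10) → 19
W(11) + 19 → 30
P(20) + T(29) → 49
30 + 49 → 79
Each symbol's bit-cost is frequency × depth; summing gives 186 bits (equivalently 9 + 19 + 30 + 49 + 79).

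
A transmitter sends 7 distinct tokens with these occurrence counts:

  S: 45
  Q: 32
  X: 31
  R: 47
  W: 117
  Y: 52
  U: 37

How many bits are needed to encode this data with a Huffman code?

Greedily combine the two least-frequent nodes:
merge X(31) and Q(32): 63
merge U(37) and S(45): 82
merge R(47) and Y(52): 99
merge 63 and 82: 145
merge 99 and W(117): 216
merge 145 and 216: 361
Total encoded bits = sum of merged weights = 63 + 82 + 99 + 145 + 216 + 361 = 966.

966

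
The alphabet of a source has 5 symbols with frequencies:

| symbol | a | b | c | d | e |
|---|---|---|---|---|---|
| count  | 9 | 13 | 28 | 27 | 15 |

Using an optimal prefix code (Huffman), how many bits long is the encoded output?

Merge the two smallest weights repeatedly:
merge a(9) and b(13): 22
merge e(15) and 22: 37
merge d(27) and c(28): 55
merge 37 and 55: 92
Total encoded bits = sum of merged weights = 22 + 37 + 55 + 92 = 206.

206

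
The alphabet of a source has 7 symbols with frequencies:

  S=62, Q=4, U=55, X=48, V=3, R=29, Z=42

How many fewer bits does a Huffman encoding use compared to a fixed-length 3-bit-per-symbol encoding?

122

Fixed-length: 3 bits × 243 symbols = 729 bits.
Huffman merges:
V(3) + Q(4) → 7
7 + R(29) → 36
36 + Z(42) → 78
X(48) + U(55) → 103
S(62) + 78 → 140
103 + 140 → 243
Huffman total = 7 + 36 + 78 + 103 + 140 + 243 = 607 bits.
Saving = 729 − 607 = 122 bits.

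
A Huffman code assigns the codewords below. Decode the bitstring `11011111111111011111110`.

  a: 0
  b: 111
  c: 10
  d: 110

Read left to right; each codeword is recognised as soon as it completes (prefix code):
  110→d | 111→b | 111→b | 111→b | 110→d | 111→b | 111→b | 10→c
Decoded message: dbbbdbbc

dbbbdbbc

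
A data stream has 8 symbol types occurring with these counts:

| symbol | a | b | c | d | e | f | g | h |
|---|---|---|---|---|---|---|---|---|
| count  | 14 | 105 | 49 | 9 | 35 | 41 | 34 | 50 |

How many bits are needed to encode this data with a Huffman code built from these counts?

929

Build the Huffman tree bottom-up:
merge d(9) and a(14): 23
merge 23 and g(34): 57
merge e(35) and f(41): 76
merge c(49) and h(50): 99
merge 57 and 76: 133
merge 99 and b(105): 204
merge 133 and 204: 337
Each symbol's bit-cost is frequency × depth; summing gives 929 bits (equivalently 23 + 57 + 76 + 99 + 133 + 204 + 337).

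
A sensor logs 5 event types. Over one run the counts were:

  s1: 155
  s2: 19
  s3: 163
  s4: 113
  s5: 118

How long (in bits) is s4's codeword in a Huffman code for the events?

3

Build the tree from the bottom:
combine s2(19), s4(113) → 132
combine s5(118), 132 → 250
combine s1(155), s3(163) → 318
combine 250, 318 → 568
s4's leaf is at depth 3, giving a 3-bit codeword.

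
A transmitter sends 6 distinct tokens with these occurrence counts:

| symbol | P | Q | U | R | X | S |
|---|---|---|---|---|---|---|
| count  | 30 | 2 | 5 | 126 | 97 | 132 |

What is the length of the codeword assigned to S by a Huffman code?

Build the tree from the bottom:
merge Q(2) and U(5): 7
merge 7 and P(30): 37
merge 37 and X(97): 134
merge R(126) and S(132): 258
merge 134 and 258: 392
The subtree containing S is merged 2 times, so code length = 2.

2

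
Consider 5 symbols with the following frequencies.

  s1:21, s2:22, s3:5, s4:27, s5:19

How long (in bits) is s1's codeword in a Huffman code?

2

Huffman merges, smallest pair first:
s3(5) + s5(19) → 24
s1(21) + s2(22) → 43
24 + s4(27) → 51
43 + 51 → 94
The subtree containing s1 is merged 2 times, so code length = 2.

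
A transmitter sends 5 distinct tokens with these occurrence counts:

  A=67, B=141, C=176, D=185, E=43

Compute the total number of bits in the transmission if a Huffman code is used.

1334

Build the Huffman tree bottom-up:
combine E(43), A(67) → 110
combine 110, B(141) → 251
combine C(176), D(185) → 361
combine 251, 361 → 612
Total encoded bits = sum of merged weights = 110 + 251 + 361 + 612 = 1334.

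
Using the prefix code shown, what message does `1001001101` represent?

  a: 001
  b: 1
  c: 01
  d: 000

baabc

Read left to right; each codeword is recognised as soon as it completes (prefix code):
  1→b | 001→a | 001→a | 1→b | 01→c
Decoded message: baabc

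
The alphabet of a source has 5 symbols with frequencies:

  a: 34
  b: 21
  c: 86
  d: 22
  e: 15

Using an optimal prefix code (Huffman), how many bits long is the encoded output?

362

Build the Huffman tree bottom-up:
combine e(15), b(21) → 36
combine d(22), a(34) → 56
combine 36, 56 → 92
combine c(86), 92 → 178
The encoded length is the sum of every internal node's weight: 36 + 56 + 92 + 178 = 362 bits.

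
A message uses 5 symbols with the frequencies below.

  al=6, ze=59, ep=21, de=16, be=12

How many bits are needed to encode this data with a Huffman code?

221

Merge the two smallest weights repeatedly:
combine al(6), be(12) → 18
combine de(16), 18 → 34
combine ep(21), 34 → 55
combine 55, ze(59) → 114
Total encoded bits = sum of merged weights = 18 + 34 + 55 + 114 = 221.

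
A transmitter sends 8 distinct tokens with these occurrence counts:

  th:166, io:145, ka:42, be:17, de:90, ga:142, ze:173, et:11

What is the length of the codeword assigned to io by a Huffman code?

3

Build the tree from the bottom:
merge et(11) and be(17): 28
merge 28 and ka(42): 70
merge 70 and de(90): 160
merge ga(142) and io(145): 287
merge 160 and th(166): 326
merge ze(173) and 287: 460
merge 326 and 460: 786
The subtree containing io is merged 3 times, so code length = 3.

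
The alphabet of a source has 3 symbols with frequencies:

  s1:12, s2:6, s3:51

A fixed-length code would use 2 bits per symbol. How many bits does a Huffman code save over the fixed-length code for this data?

51

Fixed-length: 2 bits × 69 symbols = 138 bits.
Huffman merges:
s2(6) + s1(12) → 18
18 + s3(51) → 69
Huffman total = 18 + 69 = 87 bits.
Saving = 138 − 87 = 51 bits.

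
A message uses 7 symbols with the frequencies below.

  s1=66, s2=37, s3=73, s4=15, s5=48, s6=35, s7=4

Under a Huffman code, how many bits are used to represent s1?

Repeatedly merge the two smallest:
combine s7(4), s4(15) → 19
combine 19, s6(35) → 54
combine s2(37), s5(48) → 85
combine 54, s1(66) → 120
combine s3(73), 85 → 158
combine 120, 158 → 278
The subtree containing s1 is merged 2 times, so code length = 2.

2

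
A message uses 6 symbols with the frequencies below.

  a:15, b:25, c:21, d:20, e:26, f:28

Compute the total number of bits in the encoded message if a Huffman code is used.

351

Build the Huffman tree bottom-up:
a(15) + d(20) → 35
c(21) + b(25) → 46
e(26) + f(28) → 54
35 + 46 → 81
54 + 81 → 135
Each symbol's bit-cost is frequency × depth; summing gives 351 bits (equivalently 35 + 46 + 54 + 81 + 135).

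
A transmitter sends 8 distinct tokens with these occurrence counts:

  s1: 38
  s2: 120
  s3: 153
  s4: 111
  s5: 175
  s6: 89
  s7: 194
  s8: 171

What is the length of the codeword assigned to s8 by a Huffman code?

3

Repeatedly merge the two smallest:
combine s1(38), s6(89) → 127
combine s4(111), s2(120) → 231
combine 127, s3(153) → 280
combine s8(171), s5(175) → 346
combine s7(194), 231 → 425
combine 280, 346 → 626
combine 425, 626 → 1051
s8 sits 3 levels below the root, so its codeword is 3 bits.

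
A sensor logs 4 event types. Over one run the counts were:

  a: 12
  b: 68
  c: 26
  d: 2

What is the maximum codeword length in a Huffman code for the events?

3

Merge the two lowest-weight nodes at each step:
merge d(2) and a(12): 14
merge 14 and c(26): 40
merge 40 and b(68): 108
Maximum depth reached is 3.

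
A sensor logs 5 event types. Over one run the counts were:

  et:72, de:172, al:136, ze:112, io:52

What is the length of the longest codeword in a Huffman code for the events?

Merge the two lowest-weight nodes at each step:
combine io(52), et(72) → 124
combine ze(112), 124 → 236
combine al(136), de(172) → 308
combine 236, 308 → 544
The rarest symbols sit at the bottom; the longest codeword is 3 bits.

3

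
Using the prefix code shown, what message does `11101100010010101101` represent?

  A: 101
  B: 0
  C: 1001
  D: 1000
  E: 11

EADCBAA

Read left to right; each codeword is recognised as soon as it completes (prefix code):
  11→E | 101→A | 1000→D | 1001→C | 0→B | 101→A | 101→A
Decoded message: EADCBAA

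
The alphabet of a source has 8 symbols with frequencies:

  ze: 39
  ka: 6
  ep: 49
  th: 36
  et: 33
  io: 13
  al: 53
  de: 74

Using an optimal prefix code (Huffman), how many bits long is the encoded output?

Merge the two smallest weights repeatedly:
merge ka(6) and io(13): 19
merge 19 and et(33): 52
merge th(36) and ze(39): 75
merge ep(49) and 52: 101
merge al(53) and de(74): 127
merge 75 and 101: 176
merge 127 and 176: 303
Total encoded bits = sum of merged weights = 19 + 52 + 75 + 101 + 127 + 176 + 303 = 853.

853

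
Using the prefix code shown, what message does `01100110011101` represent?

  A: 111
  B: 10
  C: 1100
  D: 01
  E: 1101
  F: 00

DBDBDE

Read left to right; each codeword is recognised as soon as it completes (prefix code):
  01→D | 10→B | 01→D | 10→B | 01→D | 1101→E
Decoded message: DBDBDE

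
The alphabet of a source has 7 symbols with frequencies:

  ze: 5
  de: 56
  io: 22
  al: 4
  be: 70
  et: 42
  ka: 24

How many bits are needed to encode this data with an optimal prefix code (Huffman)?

541

Greedily combine the two least-frequent nodes:
al(4) + ze(5) → 9
9 + io(22) → 31
ka(24) + 31 → 55
et(42) + 55 → 97
de(56) + be(70) → 126
97 + 126 → 223
Total encoded bits = sum of merged weights = 9 + 31 + 55 + 97 + 126 + 223 = 541.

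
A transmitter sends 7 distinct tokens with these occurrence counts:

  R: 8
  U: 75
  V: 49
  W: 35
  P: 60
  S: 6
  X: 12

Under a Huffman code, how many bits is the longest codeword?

Merge the two lowest-weight nodes at each step:
S(6) + R(8) → 14
X(12) + 14 → 26
26 + W(35) → 61
V(49) + P(60) → 109
61 + U(75) → 136
109 + 136 → 245
The first pair merged (S, R) ends up deepest, at depth 5.

5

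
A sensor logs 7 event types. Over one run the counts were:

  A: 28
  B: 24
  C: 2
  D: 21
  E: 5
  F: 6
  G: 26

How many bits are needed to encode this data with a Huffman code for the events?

Merge the two smallest weights repeatedly:
combine C(2), E(5) → 7
combine F(6), 7 → 13
combine 13, D(21) → 34
combine B(24), G(26) → 50
combine A(28), 34 → 62
combine 50, 62 → 112
Total encoded bits = sum of merged weights = 7 + 13 + 34 + 50 + 62 + 112 = 278.

278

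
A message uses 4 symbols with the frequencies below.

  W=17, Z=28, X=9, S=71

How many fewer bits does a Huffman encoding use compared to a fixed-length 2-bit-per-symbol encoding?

Fixed-length: 2 bits × 125 symbols = 250 bits.
Huffman merges:
combine X(9), W(17) → 26
combine 26, Z(28) → 54
combine 54, S(71) → 125
Huffman total = 26 + 54 + 125 = 205 bits.
Saving = 250 − 205 = 45 bits.

45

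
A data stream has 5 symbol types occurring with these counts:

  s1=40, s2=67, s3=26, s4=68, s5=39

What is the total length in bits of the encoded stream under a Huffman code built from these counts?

545

Greedily combine the two least-frequent nodes:
merge s3(26) and s5(39): 65
merge s1(40) and 65: 105
merge s2(67) and s4(68): 135
merge 105 and 135: 240
The encoded length is the sum of every internal node's weight: 65 + 105 + 135 + 240 = 545 bits.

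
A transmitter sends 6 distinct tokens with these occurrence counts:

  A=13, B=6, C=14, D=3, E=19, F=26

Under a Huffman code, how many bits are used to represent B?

Repeatedly merge the two smallest:
merge D(3) and B(6): 9
merge 9 and A(13): 22
merge C(14) and E(19): 33
merge 22 and F(26): 48
merge 33 and 48: 81
B sits 4 levels below the root, so its codeword is 4 bits.

4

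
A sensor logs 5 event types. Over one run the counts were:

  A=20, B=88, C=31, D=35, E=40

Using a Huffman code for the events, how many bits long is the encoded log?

Merge the two smallest weights repeatedly:
merge A(20) and C(31): 51
merge D(35) and E(40): 75
merge 51 and 75: 126
merge B(88) and 126: 214
The encoded length is the sum of every internal node's weight: 51 + 75 + 126 + 214 = 466 bits.

466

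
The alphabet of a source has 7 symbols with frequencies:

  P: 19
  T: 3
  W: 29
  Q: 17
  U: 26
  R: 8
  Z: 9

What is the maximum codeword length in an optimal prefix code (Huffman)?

4

Merge the two lowest-weight nodes at each step:
combine T(3), R(8) → 11
combine Z(9), 11 → 20
combine Q(17), P(19) → 36
combine 20, U(26) → 46
combine W(29), 36 → 65
combine 46, 65 → 111
The rarest symbols sit at the bottom; the longest codeword is 4 bits.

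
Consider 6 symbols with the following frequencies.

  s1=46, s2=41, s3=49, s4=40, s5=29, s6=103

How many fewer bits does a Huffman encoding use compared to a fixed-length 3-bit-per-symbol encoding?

152

Fixed-length: 3 bits × 308 symbols = 924 bits.
Huffman merges:
merge s5(29) and s4(40): 69
merge s2(41) and s1(46): 87
merge s3(49) and 69: 118
merge 87 and s6(103): 190
merge 118 and 190: 308
Huffman total = 69 + 87 + 118 + 190 + 308 = 772 bits.
Saving = 924 − 772 = 152 bits.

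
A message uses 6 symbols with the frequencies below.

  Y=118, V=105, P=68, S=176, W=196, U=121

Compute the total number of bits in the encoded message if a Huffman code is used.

Merge the two smallest weights repeatedly:
combine P(68), V(105) → 173
combine Y(118), U(121) → 239
combine 173, S(176) → 349
combine W(196), 239 → 435
combine 349, 435 → 784
Each symbol's bit-cost is frequency × depth; summing gives 1980 bits (equivalently 173 + 239 + 349 + 435 + 784).

1980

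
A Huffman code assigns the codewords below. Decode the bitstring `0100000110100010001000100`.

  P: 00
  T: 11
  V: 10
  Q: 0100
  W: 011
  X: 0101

QPWQQQQ

Read left to right; each codeword is recognised as soon as it completes (prefix code):
  0100→Q | 00→P | 011→W | 0100→Q | 0100→Q | 0100→Q | 0100→Q
Decoded message: QPWQQQQ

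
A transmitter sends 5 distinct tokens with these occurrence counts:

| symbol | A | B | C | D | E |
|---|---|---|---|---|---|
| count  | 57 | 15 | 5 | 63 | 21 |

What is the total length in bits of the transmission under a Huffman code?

320

Greedily combine the two least-frequent nodes:
merge C(5) and B(15): 20
merge 20 and E(21): 41
merge 41 and A(57): 98
merge D(63) and 98: 161
Each symbol's bit-cost is frequency × depth; summing gives 320 bits (equivalently 20 + 41 + 98 + 161).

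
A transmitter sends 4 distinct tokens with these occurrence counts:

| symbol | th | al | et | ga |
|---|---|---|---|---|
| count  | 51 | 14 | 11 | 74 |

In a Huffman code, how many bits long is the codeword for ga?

Huffman merges, smallest pair first:
merge et(11) and al(14): 25
merge 25 and th(51): 76
merge ga(74) and 76: 150
ga is a child of the root — depth 1, so its codeword is a single bit.

1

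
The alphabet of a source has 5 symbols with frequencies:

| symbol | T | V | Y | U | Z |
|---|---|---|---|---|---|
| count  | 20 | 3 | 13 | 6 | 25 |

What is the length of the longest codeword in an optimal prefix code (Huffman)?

Merge the two lowest-weight nodes at each step:
combine V(3), U(6) → 9
combine 9, Y(13) → 22
combine T(20), 22 → 42
combine Z(25), 42 → 67
The first pair merged (V, U) ends up deepest, at depth 4.

4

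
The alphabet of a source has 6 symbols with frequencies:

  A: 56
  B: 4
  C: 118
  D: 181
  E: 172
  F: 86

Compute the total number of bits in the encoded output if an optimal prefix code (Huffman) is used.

Build the Huffman tree bottom-up:
B(4) + A(56) → 60
60 + F(86) → 146
C(118) + 146 → 264
E(172) + D(181) → 353
264 + 353 → 617
Each symbol's bit-cost is frequency × depth; summing gives 1440 bits (equivalently 60 + 146 + 264 + 353 + 617).

1440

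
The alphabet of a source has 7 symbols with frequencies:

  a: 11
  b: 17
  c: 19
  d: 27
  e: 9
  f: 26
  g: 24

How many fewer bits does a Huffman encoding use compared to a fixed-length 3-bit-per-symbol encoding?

33

Fixed-length: 3 bits × 133 symbols = 399 bits.
Huffman merges:
merge e(9) and a(11): 20
merge b(17) and c(19): 36
merge 20 and g(24): 44
merge f(26) and d(27): 53
merge 36 and 44: 80
merge 53 and 80: 133
Huffman total = 20 + 36 + 44 + 53 + 80 + 133 = 366 bits.
Saving = 399 − 366 = 33 bits.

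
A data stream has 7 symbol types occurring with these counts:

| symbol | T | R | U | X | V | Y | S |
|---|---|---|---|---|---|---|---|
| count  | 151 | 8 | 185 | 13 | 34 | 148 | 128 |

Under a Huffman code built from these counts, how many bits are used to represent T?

2

Repeatedly merge the two smallest:
R(8) + X(13) → 21
21 + V(34) → 55
55 + S(128) → 183
Y(148) + T(151) → 299
183 + U(185) → 368
299 + 368 → 667
T sits 2 levels below the root, so its codeword is 2 bits.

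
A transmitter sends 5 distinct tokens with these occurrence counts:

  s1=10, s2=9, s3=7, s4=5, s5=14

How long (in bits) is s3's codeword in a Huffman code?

3

Build the tree from the bottom:
s4(5) + s3(7) → 12
s2(9) + s1(10) → 19
12 + s5(14) → 26
19 + 26 → 45
The subtree containing s3 is merged 3 times, so code length = 3.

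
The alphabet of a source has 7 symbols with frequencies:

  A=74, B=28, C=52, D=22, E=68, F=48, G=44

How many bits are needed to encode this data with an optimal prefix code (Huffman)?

Merge the two smallest weights repeatedly:
D(22) + B(28) → 50
G(44) + F(48) → 92
50 + C(52) → 102
E(68) + A(74) → 142
92 + 102 → 194
142 + 194 → 336
Each symbol's bit-cost is frequency × depth; summing gives 916 bits (equivalently 50 + 92 + 102 + 142 + 194 + 336).

916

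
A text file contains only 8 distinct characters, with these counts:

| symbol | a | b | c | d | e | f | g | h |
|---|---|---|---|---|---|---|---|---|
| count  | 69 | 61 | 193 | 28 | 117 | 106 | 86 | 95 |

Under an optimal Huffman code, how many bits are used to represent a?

3

Repeatedly merge the two smallest:
d(28) + b(61) → 89
a(69) + g(86) → 155
89 + h(95) → 184
f(106) + e(117) → 223
155 + 184 → 339
c(193) + 223 → 416
339 + 416 → 755
a sits 3 levels below the root, so its codeword is 3 bits.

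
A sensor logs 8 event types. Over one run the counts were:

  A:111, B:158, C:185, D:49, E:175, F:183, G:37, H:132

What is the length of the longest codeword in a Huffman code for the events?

Merge the two lowest-weight nodes at each step:
combine G(37), D(49) → 86
combine 86, A(111) → 197
combine H(132), B(158) → 290
combine E(175), F(183) → 358
combine C(185), 197 → 382
combine 290, 358 → 648
combine 382, 648 → 1030
Maximum depth reached is 4.

4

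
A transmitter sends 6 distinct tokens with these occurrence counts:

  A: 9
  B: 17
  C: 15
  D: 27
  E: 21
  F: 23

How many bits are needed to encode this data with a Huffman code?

286

Merge the two smallest weights repeatedly:
A(9) + C(15) → 24
B(17) + E(21) → 38
F(23) + 24 → 47
D(27) + 38 → 65
47 + 65 → 112
The encoded length is the sum of every internal node's weight: 24 + 38 + 47 + 65 + 112 = 286 bits.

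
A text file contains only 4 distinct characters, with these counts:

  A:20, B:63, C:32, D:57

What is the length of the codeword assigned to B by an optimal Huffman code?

1

Build the tree from the bottom:
merge A(20) and C(32): 52
merge 52 and D(57): 109
merge B(63) and 109: 172
B is a child of the root — depth 1, so its codeword is a single bit.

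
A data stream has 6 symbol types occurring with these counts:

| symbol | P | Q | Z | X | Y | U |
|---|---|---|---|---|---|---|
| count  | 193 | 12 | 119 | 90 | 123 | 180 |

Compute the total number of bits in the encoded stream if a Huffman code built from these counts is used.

1757

Merge the two smallest weights repeatedly:
merge Q(12) and X(90): 102
merge 102 and Z(119): 221
merge Y(123) and U(180): 303
merge P(193) and 221: 414
merge 303 and 414: 717
The encoded length is the sum of every internal node's weight: 102 + 221 + 303 + 414 + 717 = 1757 bits.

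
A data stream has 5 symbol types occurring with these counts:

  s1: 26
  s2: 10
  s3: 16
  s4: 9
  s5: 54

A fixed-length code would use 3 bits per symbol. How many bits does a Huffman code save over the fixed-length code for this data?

Fixed-length: 3 bits × 115 symbols = 345 bits.
Huffman merges:
combine s4(9), s2(10) → 19
combine s3(16), 19 → 35
combine s1(26), 35 → 61
combine s5(54), 61 → 115
Huffman total = 19 + 35 + 61 + 115 = 230 bits.
Saving = 345 − 230 = 115 bits.

115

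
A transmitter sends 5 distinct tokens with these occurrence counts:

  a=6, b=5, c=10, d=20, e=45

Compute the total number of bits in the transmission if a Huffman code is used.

159

Merge the two smallest weights repeatedly:
b(5) + a(6) → 11
c(10) + 11 → 21
d(20) + 21 → 41
41 + e(45) → 86
Total encoded bits = sum of merged weights = 11 + 21 + 41 + 86 = 159.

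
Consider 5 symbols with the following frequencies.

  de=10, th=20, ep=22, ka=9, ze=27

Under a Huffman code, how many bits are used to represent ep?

2

Huffman merges, smallest pair first:
merge ka(9) and de(10): 19
merge 19 and th(20): 39
merge ep(22) and ze(27): 49
merge 39 and 49: 88
ep's leaf is at depth 2, giving a 2-bit codeword.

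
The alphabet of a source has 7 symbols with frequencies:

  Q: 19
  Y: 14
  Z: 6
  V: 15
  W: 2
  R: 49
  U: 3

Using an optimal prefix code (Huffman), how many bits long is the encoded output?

Greedily combine the two least-frequent nodes:
combine W(2), U(3) → 5
combine 5, Z(6) → 11
combine 11, Y(14) → 25
combine V(15), Q(19) → 34
combine 25, 34 → 59
combine R(49), 59 → 108
The encoded length is the sum of every internal node's weight: 5 + 11 + 25 + 34 + 59 + 108 = 242 bits.

242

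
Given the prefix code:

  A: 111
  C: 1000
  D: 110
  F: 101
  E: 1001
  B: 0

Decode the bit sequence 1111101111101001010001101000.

Read left to right; each codeword is recognised as soon as it completes (prefix code):
  111→A | 110→D | 111→A | 110→D | 1001→E | 0→B | 1000→C | 110→D | 1000→C
Decoded message: ADADEBCDC

ADADEBCDC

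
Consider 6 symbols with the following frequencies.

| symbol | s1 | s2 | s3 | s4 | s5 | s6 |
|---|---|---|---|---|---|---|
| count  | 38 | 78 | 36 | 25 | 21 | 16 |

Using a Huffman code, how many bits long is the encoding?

523

Merge the two smallest weights repeatedly:
s6(16) + s5(21) → 37
s4(25) + s3(36) → 61
37 + s1(38) → 75
61 + 75 → 136
s2(78) + 136 → 214
Total encoded bits = sum of merged weights = 37 + 61 + 75 + 136 + 214 = 523.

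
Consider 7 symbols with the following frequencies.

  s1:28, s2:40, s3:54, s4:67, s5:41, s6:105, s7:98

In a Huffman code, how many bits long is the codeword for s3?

Huffman merges, smallest pair first:
combine s1(28), s2(40) → 68
combine s5(41), s3(54) → 95
combine s4(67), 68 → 135
combine 95, s7(98) → 193
combine s6(105), 135 → 240
combine 193, 240 → 433
The subtree containing s3 is merged 3 times, so code length = 3.

3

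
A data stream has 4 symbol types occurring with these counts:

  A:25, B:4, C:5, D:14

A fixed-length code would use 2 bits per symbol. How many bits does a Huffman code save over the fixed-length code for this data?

16

Fixed-length: 2 bits × 48 symbols = 96 bits.
Huffman merges:
combine B(4), C(5) → 9
combine 9, D(14) → 23
combine 23, A(25) → 48
Huffman total = 9 + 23 + 48 = 80 bits.
Saving = 96 − 80 = 16 bits.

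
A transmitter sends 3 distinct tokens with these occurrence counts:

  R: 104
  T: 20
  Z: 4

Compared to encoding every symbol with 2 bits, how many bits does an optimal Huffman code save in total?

Fixed-length: 2 bits × 128 symbols = 256 bits.
Huffman merges:
merge Z(4) and T(20): 24
merge 24 and R(104): 128
Huffman total = 24 + 128 = 152 bits.
Saving = 256 − 152 = 104 bits.

104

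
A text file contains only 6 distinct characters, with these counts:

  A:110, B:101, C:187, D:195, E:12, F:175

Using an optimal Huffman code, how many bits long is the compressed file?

1896

Greedily combine the two least-frequent nodes:
merge E(12) and B(101): 113
merge A(110) and 113: 223
merge F(175) and C(187): 362
merge D(195) and 223: 418
merge 362 and 418: 780
Total encoded bits = sum of merged weights = 113 + 223 + 362 + 418 + 780 = 1896.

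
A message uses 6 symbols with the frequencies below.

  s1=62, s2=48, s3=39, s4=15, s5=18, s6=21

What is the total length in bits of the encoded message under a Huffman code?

Greedily combine the two least-frequent nodes:
merge s4(15) and s5(18): 33
merge s6(21) and 33: 54
merge s3(39) and s2(48): 87
merge 54 and s1(62): 116
merge 87 and 116: 203
Total encoded bits = sum of merged weights = 33 + 54 + 87 + 116 + 203 = 493.

493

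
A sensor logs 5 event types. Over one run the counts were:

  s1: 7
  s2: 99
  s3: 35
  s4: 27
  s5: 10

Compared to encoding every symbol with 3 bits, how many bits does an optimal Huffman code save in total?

Fixed-length: 3 bits × 178 symbols = 534 bits.
Huffman merges:
s1(7) + s5(10) → 17
17 + s4(27) → 44
s3(35) + 44 → 79
79 + s2(99) → 178
Huffman total = 17 + 44 + 79 + 178 = 318 bits.
Saving = 534 − 318 = 216 bits.

216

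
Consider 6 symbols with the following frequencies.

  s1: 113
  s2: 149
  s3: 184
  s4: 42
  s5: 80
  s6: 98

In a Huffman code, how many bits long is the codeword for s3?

2

Build the tree from the bottom:
combine s4(42), s5(80) → 122
combine s6(98), s1(113) → 211
combine 122, s2(149) → 271
combine s3(184), 211 → 395
combine 271, 395 → 666
s3's leaf is at depth 2, giving a 2-bit codeword.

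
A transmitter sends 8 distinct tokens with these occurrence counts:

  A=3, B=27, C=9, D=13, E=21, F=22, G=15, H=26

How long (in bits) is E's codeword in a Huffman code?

Repeatedly merge the two smallest:
A(3) + C(9) → 12
12 + D(13) → 25
G(15) + E(21) → 36
F(22) + 25 → 47
H(26) + B(27) → 53
36 + 47 → 83
53 + 83 → 136
E's leaf is at depth 3, giving a 3-bit codeword.

3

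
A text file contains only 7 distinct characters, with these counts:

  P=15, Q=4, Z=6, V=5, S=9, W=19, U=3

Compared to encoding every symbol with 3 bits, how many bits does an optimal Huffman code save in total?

Fixed-length: 3 bits × 61 symbols = 183 bits.
Huffman merges:
merge U(3) and Q(4): 7
merge V(5) and Z(6): 11
merge 7 and S(9): 16
merge 11 and P(15): 26
merge 16 and W(19): 35
merge 26 and 35: 61
Huffman total = 7 + 11 + 16 + 26 + 35 + 61 = 156 bits.
Saving = 183 − 156 = 27 bits.

27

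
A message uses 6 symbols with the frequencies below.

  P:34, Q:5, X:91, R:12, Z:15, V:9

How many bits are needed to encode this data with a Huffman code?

Build the Huffman tree bottom-up:
combine Q(5), V(9) → 14
combine R(12), 14 → 26
combine Z(15), 26 → 41
combine P(34), 41 → 75
combine 75, X(91) → 166
Each symbol's bit-cost is frequency × depth; summing gives 322 bits (equivalently 14 + 26 + 41 + 75 + 166).

322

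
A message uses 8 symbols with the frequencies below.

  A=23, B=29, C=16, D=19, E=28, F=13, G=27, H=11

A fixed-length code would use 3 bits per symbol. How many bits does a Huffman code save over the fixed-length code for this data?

Fixed-length: 3 bits × 166 symbols = 498 bits.
Huffman merges:
merge H(11) and F(13): 24
merge C(16) and D(19): 35
merge A(23) and 24: 47
merge G(27) and E(28): 55
merge B(29) and 35: 64
merge 47 and 55: 102
merge 64 and 102: 166
Huffman total = 24 + 35 + 47 + 55 + 64 + 102 + 166 = 493 bits.
Saving = 498 − 493 = 5 bits.

5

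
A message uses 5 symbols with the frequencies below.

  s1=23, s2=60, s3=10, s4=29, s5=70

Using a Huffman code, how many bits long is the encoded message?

409

Greedily combine the two least-frequent nodes:
combine s3(10), s1(23) → 33
combine s4(29), 33 → 62
combine s2(60), 62 → 122
combine s5(70), 122 → 192
Each symbol's bit-cost is frequency × depth; summing gives 409 bits (equivalently 33 + 62 + 122 + 192).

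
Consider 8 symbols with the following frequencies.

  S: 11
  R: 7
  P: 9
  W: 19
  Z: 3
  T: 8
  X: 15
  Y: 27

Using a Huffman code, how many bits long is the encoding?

Merge the two smallest weights repeatedly:
Z(3) + R(7) → 10
T(8) + P(9) → 17
10 + S(11) → 21
X(15) + 17 → 32
W(19) + 21 → 40
Y(27) + 32 → 59
40 + 59 → 99
Each symbol's bit-cost is frequency × depth; summing gives 278 bits (equivalently 10 + 17 + 21 + 32 + 40 + 59 + 99).

278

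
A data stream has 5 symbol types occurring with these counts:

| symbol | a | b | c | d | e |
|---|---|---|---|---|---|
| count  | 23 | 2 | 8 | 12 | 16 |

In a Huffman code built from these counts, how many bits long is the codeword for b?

4

Huffman merges, smallest pair first:
merge b(2) and c(8): 10
merge 10 and d(12): 22
merge e(16) and 22: 38
merge a(23) and 38: 61
The subtree containing b is merged 4 times, so code length = 4.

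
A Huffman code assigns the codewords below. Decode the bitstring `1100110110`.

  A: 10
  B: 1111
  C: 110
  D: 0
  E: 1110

Read left to right; each codeword is recognised as soon as it completes (prefix code):
  110→C | 0→D | 110→C | 110→C
Decoded message: CDCC

CDCC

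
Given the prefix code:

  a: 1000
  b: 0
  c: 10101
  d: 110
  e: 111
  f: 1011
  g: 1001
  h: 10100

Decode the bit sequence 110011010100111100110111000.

dbdhegfa

Read left to right; each codeword is recognised as soon as it completes (prefix code):
  110→d | 0→b | 110→d | 10100→h | 111→e | 1001→g | 1011→f | 1000→a
Decoded message: dbdhegfa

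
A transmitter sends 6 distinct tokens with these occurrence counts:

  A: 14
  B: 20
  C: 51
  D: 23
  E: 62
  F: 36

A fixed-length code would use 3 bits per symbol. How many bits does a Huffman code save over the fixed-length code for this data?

115

Fixed-length: 3 bits × 206 symbols = 618 bits.
Huffman merges:
merge A(14) and B(20): 34
merge D(23) and 34: 57
merge F(36) and C(51): 87
merge 57 and E(62): 119
merge 87 and 119: 206
Huffman total = 34 + 57 + 87 + 119 + 206 = 503 bits.
Saving = 618 − 503 = 115 bits.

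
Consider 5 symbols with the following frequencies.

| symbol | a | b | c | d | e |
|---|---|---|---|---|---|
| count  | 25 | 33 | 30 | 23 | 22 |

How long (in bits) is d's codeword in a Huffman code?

3

Repeatedly merge the two smallest:
merge e(22) and d(23): 45
merge a(25) and c(30): 55
merge b(33) and 45: 78
merge 55 and 78: 133
d sits 3 levels below the root, so its codeword is 3 bits.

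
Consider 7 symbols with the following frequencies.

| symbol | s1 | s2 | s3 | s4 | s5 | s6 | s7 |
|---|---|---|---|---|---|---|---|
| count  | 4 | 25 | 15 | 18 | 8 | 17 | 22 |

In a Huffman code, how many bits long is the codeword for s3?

Repeatedly merge the two smallest:
s1(4) + s5(8) → 12
12 + s3(15) → 27
s6(17) + s4(18) → 35
s7(22) + s2(25) → 47
27 + 35 → 62
47 + 62 → 109
s3's leaf is at depth 3, giving a 3-bit codeword.

3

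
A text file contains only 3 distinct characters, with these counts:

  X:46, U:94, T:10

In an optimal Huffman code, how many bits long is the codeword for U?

1

Huffman merges, smallest pair first:
combine T(10), X(46) → 56
combine 56, U(94) → 150
U sits one level below the root: a 1-bit codeword.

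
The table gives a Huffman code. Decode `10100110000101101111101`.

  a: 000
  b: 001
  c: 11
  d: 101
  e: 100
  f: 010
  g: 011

dbebggcd

Read left to right; each codeword is recognised as soon as it completes (prefix code):
  101→d | 001→b | 100→e | 001→b | 011→g | 011→g | 11→c | 101→d
Decoded message: dbebggcd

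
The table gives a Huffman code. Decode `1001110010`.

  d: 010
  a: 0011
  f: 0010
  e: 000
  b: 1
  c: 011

Read left to right; each codeword is recognised as soon as it completes (prefix code):
  1→b | 0011→a | 1→b | 0010→f
Decoded message: babf

babf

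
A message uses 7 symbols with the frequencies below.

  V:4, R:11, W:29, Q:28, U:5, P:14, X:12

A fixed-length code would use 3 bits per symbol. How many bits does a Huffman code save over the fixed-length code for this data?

48

Fixed-length: 3 bits × 103 symbols = 309 bits.
Huffman merges:
V(4) + U(5) → 9
9 + R(11) → 20
X(12) + P(14) → 26
20 + 26 → 46
Q(28) + W(29) → 57
46 + 57 → 103
Huffman total = 9 + 20 + 26 + 46 + 57 + 103 = 261 bits.
Saving = 309 − 261 = 48 bits.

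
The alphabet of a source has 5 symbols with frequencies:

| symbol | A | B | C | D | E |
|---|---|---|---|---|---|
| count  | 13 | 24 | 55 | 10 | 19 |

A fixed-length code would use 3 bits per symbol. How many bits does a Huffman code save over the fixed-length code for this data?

Fixed-length: 3 bits × 121 symbols = 363 bits.
Huffman merges:
D(10) + A(13) → 23
E(19) + 23 → 42
B(24) + 42 → 66
C(55) + 66 → 121
Huffman total = 23 + 42 + 66 + 121 = 252 bits.
Saving = 363 − 252 = 111 bits.

111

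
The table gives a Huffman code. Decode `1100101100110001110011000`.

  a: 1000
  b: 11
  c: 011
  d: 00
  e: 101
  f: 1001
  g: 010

Read left to right; each codeword is recognised as soon as it completes (prefix code):
  11→b | 00→d | 101→e | 1001→f | 1000→a | 11→b | 1001→f | 1000→a
Decoded message: bdefabfa

bdefabfa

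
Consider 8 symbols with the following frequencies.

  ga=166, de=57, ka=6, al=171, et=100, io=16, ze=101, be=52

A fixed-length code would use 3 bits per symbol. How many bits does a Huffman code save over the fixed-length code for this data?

Fixed-length: 3 bits × 669 symbols = 2007 bits.
Huffman merges:
ka(6) + io(16) → 22
22 + be(52) → 74
de(57) + 74 → 131
et(100) + ze(101) → 201
131 + ga(166) → 297
al(171) + 201 → 372
297 + 372 → 669
Huffman total = 22 + 74 + 131 + 201 + 297 + 372 + 669 = 1766 bits.
Saving = 2007 − 1766 = 241 bits.

241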